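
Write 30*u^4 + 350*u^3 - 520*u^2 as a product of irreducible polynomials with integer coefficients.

10*u^2*(3*u - 4)*(u + 13)

Pull out the common factor 10*u^2, then factor the remaining trinomial.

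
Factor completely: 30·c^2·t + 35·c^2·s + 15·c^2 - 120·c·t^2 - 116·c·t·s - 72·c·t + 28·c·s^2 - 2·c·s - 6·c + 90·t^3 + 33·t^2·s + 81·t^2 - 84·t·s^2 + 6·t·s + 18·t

Group: c·(30·c·t + 35·c·s + 15·c - 30·t^2 - 11·t·s - 27·t + 28·s^2 - 2·s - 6) - 3·t·(30·c·t + 35·c·s + 15·c - 30·t^2 - 11·t·s - 27·t + 28·s^2 - 2·s - 6); both groups contain (30·c·t + 35·c·s + 15·c - 30·t^2 - 11·t·s - 27·t + 28·s^2 - 2·s - 6), so (c - 3·t) is a factor with cofactor 30·c·t + 35·c·s + 15·c - 30·t^2 - 11·t·s - 27·t + 28·s^2 - 2·s - 6.
The cofactor groups again: 30·c·t + 35·c·s + 15·c - 30·t^2 - 11·t·s - 27·t + 28·s^2 - 2·s - 6 = 5·c·(6·t + 7·s + 3) + (-5·t + 4·s - 2)·(6·t + 7·s + 3); both groups contain (6·t + 7·s + 3), giving (5·c - 5·t + 4·s - 2)·(6·t + 7·s + 3).

(5·c - 5·t + 4·s - 2)·(6·t + 7·s + 3)·(c - 3·t)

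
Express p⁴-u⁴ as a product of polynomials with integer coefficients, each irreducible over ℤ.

Write as (p²)² − (u²)², then factor p²-u² once more.

(p+u)(p-u)(p²+u²)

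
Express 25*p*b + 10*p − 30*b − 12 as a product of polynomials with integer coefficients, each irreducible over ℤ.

Group as (25*p*b + 10*p) + (−30*b − 12) = 5*p*(5*b + 2) − 6*(5*b + 2).
Both groups share the factor (5*b + 2).

(5*b + 2)*(5*p − 6)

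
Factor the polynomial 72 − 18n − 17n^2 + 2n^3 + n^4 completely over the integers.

Among the possible rational roots, n = 3 is a root, so (n − 3) is a factor; dividing leaves n^3 + 5n^2 − 2n − 24.
Continuing, n = −3 is a root, so (n + 3) is a factor; dividing leaves n^2 + 2n − 8.
The remaining quadratic factors as (n + 4)(n − 2).

(n + 3)(n + 4)(n − 2)(n − 3)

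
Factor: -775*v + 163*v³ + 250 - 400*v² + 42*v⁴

(2*v - 5)*(3*v + 5)*(7*v - 2)*(v + 5)

By the rational root theorem, v = -5/3 is a root, so (3*v + 5) is a factor; dividing leaves 14*v³ + 31*v² - 185*v + 50.
Next, v = 5/2 is a root, so (2*v - 5) is a factor; dividing leaves 7*v² + 33*v - 10.
The remaining quadratic factors as (7*v - 2)(v + 5).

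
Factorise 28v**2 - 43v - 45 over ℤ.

(4v - 9)(7v + 5)

Need a pair with product 28·(-45) = -1260 and sum -43: that's 20 and -63.
Split the middle term: 28v**2 + 20v - 63v - 45 = 4v(7v + 5) - 9(7v + 5).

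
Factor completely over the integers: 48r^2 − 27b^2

3(4r − 3b)(4r + 3b)

Every term has a factor of 3. Then 16r^2 − 9b^2 = (4r)² − (3b)².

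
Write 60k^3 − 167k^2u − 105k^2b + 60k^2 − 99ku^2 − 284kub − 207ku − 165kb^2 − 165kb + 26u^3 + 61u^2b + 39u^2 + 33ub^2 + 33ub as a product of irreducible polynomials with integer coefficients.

(4k − 13u − 11b)(3k + 2u + 3b + 3)(5k − u)

Group: 4k(15k^2 + 7ku + 15kb + 15k − 2u^2 − 3ub − 3u) + (−13u − 11b)(15k^2 + 7ku + 15kb + 15k − 2u^2 − 3ub − 3u); both groups contain (15k^2 + 7ku + 15kb + 15k − 2u^2 − 3ub − 3u), so (4k − 13u − 11b) is a factor with cofactor 15k^2 + 7ku + 15kb + 15k − 2u^2 − 3ub − 3u.
The cofactor groups again: 15k^2 + 7ku + 15kb + 15k − 2u^2 − 3ub − 3u = 5k(3k + 2u + 3b + 3) − u(3k + 2u + 3b + 3); both groups contain (3k + 2u + 3b + 3), giving (5k − u)(3k + 2u + 3b + 3).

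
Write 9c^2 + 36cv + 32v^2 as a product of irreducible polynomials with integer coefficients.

Group: 3c(3c + 4v) + 8v(3c + 4v); both groups contain (3c + 4v).

(3c + 4v)(3c + 8v)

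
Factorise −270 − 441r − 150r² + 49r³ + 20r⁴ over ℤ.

Testing divisors of the constant over divisors of the leading coefficient, r = −6/5 is a root, giving the factor (5r + 6) and quotient 4r³ + 5r² − 36r − 45.
Then r = 3 is a root, so (r − 3) divides it; the quotient is 4r² + 17r + 15.
The remaining quadratic factors as (4r + 5)(r + 3).

(4r + 5)(5r + 6)(r + 3)(r − 3)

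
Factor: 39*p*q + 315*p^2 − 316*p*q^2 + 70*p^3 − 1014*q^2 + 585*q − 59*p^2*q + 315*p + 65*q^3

(2*p − 5*q + 3)*(5*p − q + 15)*(7*p + 13*q)

Group: 5*p*(14*p^2 − 9*p*q + 21*p − 65*q^2 + 39*q) + (−q + 15)*(14*p^2 − 9*p*q + 21*p − 65*q^2 + 39*q); both groups contain (14*p^2 − 9*p*q + 21*p − 65*q^2 + 39*q), so (5*p − q + 15) is a factor with cofactor 14*p^2 − 9*p*q + 21*p − 65*q^2 + 39*q.
The cofactor groups again: 14*p^2 − 9*p*q + 21*p − 65*q^2 + 39*q = 2*p*(7*p + 13*q) + (−5*q + 3)*(7*p + 13*q); both groups contain (7*p + 13*q), giving (2*p − 5*q + 3)*(7*p + 13*q).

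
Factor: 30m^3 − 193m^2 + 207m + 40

Trying the rational-root candidates, m = −1/6 is a root, so (6m + 1) divides it; the quotient is 5m^2 − 33m + 40.
The remaining quadratic factors as (m − 5)(5m − 8).

(5m − 8)(6m + 1)(m − 5)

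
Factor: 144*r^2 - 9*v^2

Pull out the common factor 9; 16*r^2 - v^2 is a difference of squares.

9*(4*r + v)*(4*r - v)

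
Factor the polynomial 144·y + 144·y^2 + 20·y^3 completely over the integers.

Pull out the common factor 4·y, then factor the remaining trinomial.

4·y·(5·y + 6)·(y + 6)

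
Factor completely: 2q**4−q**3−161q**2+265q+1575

Trying the rational-root candidates, q = 7 is a root, so (q−7) is a factor; dividing leaves 2q**3+13q**2−70q−225.
Next, q = 5 is a root, so (q−5) is a factor; dividing leaves 2q**2+23q+45.
The remaining quadratic factors as (2q+5)(q+9).

(2q+5)(q+9)(q−5)(q−7)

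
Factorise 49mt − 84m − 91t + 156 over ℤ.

Group as (49mt − 84m) + (−91t + 156) = 7m(7t − 12) − 13(7t − 12).
Both groups share the factor (7t − 12).

(7m − 13)(7t − 12)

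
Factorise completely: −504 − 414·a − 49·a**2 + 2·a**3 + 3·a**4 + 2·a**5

By the rational root theorem, a = −3/2 is a root, so (2·a + 3) divides it; the quotient is a**4 + a**2 − 26·a − 168.
Then a = −3 is a root, so (a + 3) divides it; the quotient is a**3 − 3·a**2 + 10·a − 56.
Next, a = 4 is a root, so (a − 4) is a factor; dividing leaves a**2 + a + 14.
The quadratic a**2 + a + 14 has discriminant −55 < 0 and is irreducible over ℤ.

(2·a + 3)·(a + 3)·(a − 4)·(a**2 + a + 14)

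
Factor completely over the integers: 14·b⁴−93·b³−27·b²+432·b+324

(2·b+3)·(7·b+6)·(b−3)·(b−6)

Among the possible rational roots, b = 3 is a root, so (b−3) divides it; the quotient is 14·b³−51·b²−180·b−108.
Next, b = 6 is a root, so (b−6) divides it; the quotient is 14·b²+33·b+18.
The remaining quadratic factors as (2·b+3)(7·b+6).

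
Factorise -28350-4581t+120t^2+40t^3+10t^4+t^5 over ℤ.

(t+6)(t+9)(t-7)(t^2+2t+75)

By the rational root theorem, t = 7 is a root, giving the factor (t-7) and quotient t^4+17t^3+159t^2+1233t+4050.
Next, t = -9 is a root, so (t+9) is a factor; dividing leaves t^3+8t^2+87t+450.
Continuing, t = -6 is a root, so (t+6) is a factor; dividing leaves t^2+2t+75.
The quadratic t^2+2t+75 has discriminant -296 < 0 and is irreducible over ℤ.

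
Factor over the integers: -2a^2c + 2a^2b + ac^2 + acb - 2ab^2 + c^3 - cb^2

Group: c(-2a^2 + ac + 2ab + c^2 + cb) - b(-2a^2 + ac + 2ab + c^2 + cb); both groups contain (-2a^2 + ac + 2ab + c^2 + cb), so (c - b) is a factor with cofactor -2a^2 + ac + 2ab + c^2 + cb.
The cofactor groups again: -2a^2 + ac + 2ab + c^2 + cb = -a(2a + c) + (c + b)(2a + c); both groups contain (2a + c), giving -(a - c - b)(2a + c).

-(c - b)(2a + c)(a - c - b)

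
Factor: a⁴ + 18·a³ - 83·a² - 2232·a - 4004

(a + 13)·(a + 14)·(a + 2)·(a - 11)

Testing divisors of the constant over divisors of the leading coefficient, a = -2 is a root, so (a + 2) is a factor; dividing leaves a³ + 16·a² - 115·a - 2002.
Continuing, a = -13 is a root, giving the factor (a + 13) and quotient a² + 3·a - 154.
The remaining quadratic factors as (a + 14)(a - 11).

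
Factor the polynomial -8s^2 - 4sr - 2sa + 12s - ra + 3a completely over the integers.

-(4s + a)(2s + r - 3)

Group: -4s(2s + r - 3) - a(2s + r - 3); both groups contain (2s + r - 3).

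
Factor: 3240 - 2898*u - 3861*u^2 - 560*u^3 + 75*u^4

Testing divisors of the constant over divisors of the leading coefficient, u = 3/5 is a root, giving the factor (5*u - 3) and quotient 15*u^3 - 103*u^2 - 834*u - 1080.
Continuing, u = -9/5 is a root, so (5*u + 9) is a factor; dividing leaves 3*u^2 - 26*u - 120.
The remaining quadratic factors as (u - 12)(3*u + 10).

(3*u + 10)*(5*u + 9)*(5*u - 3)*(u - 12)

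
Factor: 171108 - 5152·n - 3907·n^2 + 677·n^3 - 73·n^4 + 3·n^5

Among the possible rational roots, n = 14 is a root, giving the factor (n - 14) and quotient 3·n^4 - 31·n^3 + 243·n^2 - 505·n - 12222.
Next, n = 9 is a root, so (n - 9) divides it; the quotient is 3·n^3 - 4·n^2 + 207·n + 1358.
Next, n = -14/3 is a root, so (3·n + 14) is a factor; dividing leaves n^2 - 6·n + 97.
The quadratic n^2 - 6·n + 97 has discriminant -352 < 0 and is irreducible over ℤ.

(3·n + 14)·(n - 14)·(n - 9)·(n^2 - 6·n + 97)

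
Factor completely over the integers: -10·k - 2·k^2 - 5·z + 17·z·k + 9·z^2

(9·z - k - 5)·(z + 2·k)

Group: z·(9·z - k - 5) + 2·k·(9·z - k - 5); both groups contain (9·z - k - 5).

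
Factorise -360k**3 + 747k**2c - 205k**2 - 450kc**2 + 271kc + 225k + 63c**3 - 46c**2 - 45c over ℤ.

Group: 5k(-72k**2 + 135kc - 41k - 63c**2 + 46c + 45) - c(-72k**2 + 135kc - 41k - 63c**2 + 46c + 45); both groups contain (-72k**2 + 135kc - 41k - 63c**2 + 46c + 45), so (5k - c) is a factor with cofactor -72k**2 + 135kc - 41k - 63c**2 + 46c + 45.
The cofactor groups again: -72k**2 + 135kc - 41k - 63c**2 + 46c + 45 = -9k(8k - 7c + 9) + (9c + 5)(8k - 7c + 9); both groups contain (8k - 7c + 9), giving -(9k - 9c - 5)(8k - 7c + 9).

-(8k - 7c + 9)(9k - 9c - 5)(5k - c)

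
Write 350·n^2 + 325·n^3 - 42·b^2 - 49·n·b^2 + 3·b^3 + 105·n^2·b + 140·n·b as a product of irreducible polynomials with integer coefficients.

(13·n - b + 14)·(5·n - b)·(5·n + 3·b)

Group: 13·n·(25·n^2 + 10·n·b - 3·b^2) + (-b + 14)·(25·n^2 + 10·n·b - 3·b^2); both groups contain (25·n^2 + 10·n·b - 3·b^2), so (13·n - b + 14) is a factor with cofactor 25·n^2 + 10·n·b - 3·b^2.
The cofactor groups again: 25·n^2 + 10·n·b - 3·b^2 = 5·n·(5·n - b) + 3·b·(5·n - b); both groups contain (5·n - b), giving (5·n + 3·b)·(5·n - b).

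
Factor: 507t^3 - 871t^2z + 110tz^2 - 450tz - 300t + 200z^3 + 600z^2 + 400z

Group: 13t(39t^2 - 37tz + 30t - 20z^2 - 40z) + (-10z - 10)(39t^2 - 37tz + 30t - 20z^2 - 40z); both groups contain (39t^2 - 37tz + 30t - 20z^2 - 40z), so (13t - 10z - 10) is a factor with cofactor 39t^2 - 37tz + 30t - 20z^2 - 40z.
The cofactor groups again: 39t^2 - 37tz + 30t - 20z^2 - 40z = 3t(13t + 5z + 10) - 4z(13t + 5z + 10); both groups contain (13t + 5z + 10), giving (3t - 4z)(13t + 5z + 10).

(13t + 5z + 10)(13t - 10z - 10)(3t - 4z)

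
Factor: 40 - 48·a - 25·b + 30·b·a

(5·b - 8)·(6·a - 5)

Group as (30·b·a - 25·b) + (-48·a + 40) = 5·b·(6·a - 5) - 8·(6·a - 5).
Both groups share the factor (6·a - 5).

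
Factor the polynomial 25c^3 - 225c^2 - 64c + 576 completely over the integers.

Testing divisors of the constant over divisors of the leading coefficient, c = 8/5 is a root, so (5c - 8) divides it; the quotient is 5c^2 - 37c - 72.
The remaining quadratic factors as (c - 9)(5c + 8).

(5c + 8)(5c - 8)(c - 9)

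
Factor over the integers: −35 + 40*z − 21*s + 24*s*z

(3*s + 5)*(8*z − 7)

Group as (24*s*z − 21*s) + (40*z − 35) = 3*s*(8*z − 7) + 5*(8*z − 7).
Both groups share the factor (8*z − 7).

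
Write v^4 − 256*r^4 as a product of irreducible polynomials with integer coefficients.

(v − 4*r)*(v + 4*r)*(v^2 + 16*r^2)

Write as (v^2)² − (16*r^2)², then factor v^2 − 16*r^2 once more.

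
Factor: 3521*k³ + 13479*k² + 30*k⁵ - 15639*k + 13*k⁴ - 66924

(5*k + 13)*(6*k - 13)*(k + 3)*(k² - 3*k + 132)

Among the possible rational roots, k = -3 is a root, so (k + 3) divides it; the quotient is 30*k⁴ - 77*k³ + 3752*k² + 2223*k - 22308.
Next, k = 13/6 is a root, giving the factor (6*k - 13) and quotient 5*k³ - 2*k² + 621*k + 1716.
Next, k = -13/5 is a root, giving the factor (5*k + 13) and quotient k² - 3*k + 132.
The quadratic k² - 3*k + 132 has discriminant -519 < 0 and is irreducible over ℤ.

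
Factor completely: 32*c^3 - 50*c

Factor out 2*c, leaving 16*c^2 - 25, which is a difference of two squares.

2*c*(4*c + 5)*(4*c - 5)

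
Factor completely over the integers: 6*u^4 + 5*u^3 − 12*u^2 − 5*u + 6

(2*u + 3)*(3*u − 2)*(u + 1)*(u − 1)

By the rational root theorem, u = −3/2 is a root, so (2*u + 3) divides it; the quotient is 3*u^3 − 2*u^2 − 3*u + 2.
Next, u = 2/3 is a root, so (3*u − 2) divides it; the quotient is u^2 − 1.
The remaining quadratic factors as (u − 1)(u + 1).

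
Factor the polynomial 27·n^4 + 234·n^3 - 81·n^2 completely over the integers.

Pull out the common factor 9·n^2, then factor the remaining trinomial.

9·n^2·(3·n - 1)·(n + 9)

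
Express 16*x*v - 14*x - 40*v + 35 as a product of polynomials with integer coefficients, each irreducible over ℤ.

Group as (16*x*v - 14*x) + (-40*v + 35) = 2*x*(8*v - 7) - 5*(8*v - 7).
Both groups share the factor (8*v - 7).

(2*x - 5)*(8*v - 7)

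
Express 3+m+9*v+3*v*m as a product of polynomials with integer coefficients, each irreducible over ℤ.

Group as (3*v*m+9*v) + (m+3) = 3*v*(m+3) + (m+3).
Both groups share the factor (m+3).

(3*v+1)*(m+3)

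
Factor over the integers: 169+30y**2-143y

Need a pair with product 30·169 = 5070 and sum -143: that's -78 and -65.
Split the middle term: 30y**2-78y - 65y+169 = 6y(5y-13) - 13(5y-13).

(5y-13)(6y-13)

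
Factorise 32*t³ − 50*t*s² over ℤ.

Factor out 2*t, leaving 16*t² − 25*s², which is a difference of two squares.

2*t*(4*t − 5*s)*(4*t + 5*s)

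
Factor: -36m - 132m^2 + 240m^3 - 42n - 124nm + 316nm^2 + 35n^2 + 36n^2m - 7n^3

-(n - 10m - 2)(n + 4m - 3)(7n + 6m)

Group: n(-7n^2 - 34nm + 21n - 24m^2 + 18m) + (-10m - 2)(-7n^2 - 34nm + 21n - 24m^2 + 18m); both groups contain (-7n^2 - 34nm + 21n - 24m^2 + 18m), so (n - 10m - 2) is a factor with cofactor -7n^2 - 34nm + 21n - 24m^2 + 18m.
The cofactor groups again: -7n^2 - 34nm + 21n - 24m^2 + 18m = -n(7n + 6m) + (-4m + 3)(7n + 6m); both groups contain (7n + 6m), giving -(n + 4m - 3)(7n + 6m).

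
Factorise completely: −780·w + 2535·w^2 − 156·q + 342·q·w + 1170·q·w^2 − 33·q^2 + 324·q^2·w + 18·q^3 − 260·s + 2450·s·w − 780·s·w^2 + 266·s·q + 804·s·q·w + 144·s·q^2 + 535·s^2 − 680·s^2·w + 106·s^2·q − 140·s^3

Group: 4·s·(−35·s^2 − 26·s·q − 170·s·w + 20·s − 3·q^2 − 54·q·w + 12·q − 195·w^2 + 60·w) + (−6·q − 13)·(−35·s^2 − 26·s·q − 170·s·w + 20·s − 3·q^2 − 54·q·w + 12·q − 195·w^2 + 60·w); both groups contain (−35·s^2 − 26·s·q − 170·s·w + 20·s − 3·q^2 − 54·q·w + 12·q − 195·w^2 + 60·w), so (4·s − 6·q − 13) is a factor with cofactor −35·s^2 − 26·s·q − 170·s·w + 20·s − 3·q^2 − 54·q·w + 12·q − 195·w^2 + 60·w.
The cofactor groups again: −35·s^2 − 26·s·q − 170·s·w + 20·s − 3·q^2 − 54·q·w + 12·q − 195·w^2 + 60·w = −7·s·(5·s + 3·q + 15·w) + (−q − 13·w + 4)·(5·s + 3·q + 15·w); both groups contain (5·s + 3·q + 15·w), giving −(7·s + q + 13·w − 4)·(5·s + 3·q + 15·w).

−(4·s − 6·q − 13)·(5·s + 3·q + 15·w)·(7·s + q + 13·w − 4)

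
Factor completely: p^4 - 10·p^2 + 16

Substitute u = p^2 to get a quadratic in u, then factor.
p^2 - 8 is irreducible over ℤ (8 is not a perfect square).
p^2 - 2 is irreducible over ℤ (2 is not a perfect square).

(p^2 - 2)·(p^2 - 8)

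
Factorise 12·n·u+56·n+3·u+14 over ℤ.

Group as (12·n·u+56·n) + (3·u+14) = 4·n·(3·u+14) + (3·u+14).
Both groups share the factor (3·u+14).

(3·u+14)·(4·n+1)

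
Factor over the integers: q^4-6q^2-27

Substitute u = q^2 to get a quadratic in u, then factor.
q^2-9 is a difference of squares.
q^2+3 is irreducible over ℤ (always positive, so no real roots).

(q+3)(q-3)(q^2+3)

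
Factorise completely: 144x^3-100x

4x(6x+5)(6x-5)

Factor out 4x, leaving 36x^2-25, which is a difference of two squares.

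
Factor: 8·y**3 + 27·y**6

Pull out the common factor y**3, leaving 27·y**3 + 8.
Recognize a sum of cubes with the parts 3·y and 2.

y**3·(3·y + 2)·(9·y**2 − 6·y + 4)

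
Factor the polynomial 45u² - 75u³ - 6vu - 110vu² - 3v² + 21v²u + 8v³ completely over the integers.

(v - 3u)(8v + 5u - 3)(v + 5u)

Group: v(8v² + 45vu - 3v + 25u² - 15u) - 3u(8v² + 45vu - 3v + 25u² - 15u); both groups contain (8v² + 45vu - 3v + 25u² - 15u), so (v - 3u) is a factor with cofactor 8v² + 45vu - 3v + 25u² - 15u.
The cofactor groups again: 8v² + 45vu - 3v + 25u² - 15u = v(8v + 5u - 3) + 5u(8v + 5u - 3); both groups contain (8v + 5u - 3), giving (v + 5u)(8v + 5u - 3).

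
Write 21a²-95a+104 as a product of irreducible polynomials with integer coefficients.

(3a-8)(7a-13)

Need a pair with product 21·104 = 2184 and sum -95: that's -56 and -39.
Split the middle term: 21a²-56a - 39a+104 = 7a(3a-8) - 13(3a-8).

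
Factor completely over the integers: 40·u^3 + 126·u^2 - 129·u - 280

(2·u + 7)·(4·u + 5)·(5·u - 8)

Testing divisors of the constant over divisors of the leading coefficient, u = -7/2 is a root, so (2·u + 7) divides it; the quotient is 20·u^2 - 7·u - 40.
The remaining quadratic factors as (5·u - 8)(4·u + 5).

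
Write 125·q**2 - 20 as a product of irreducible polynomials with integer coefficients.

Factor out 5, leaving 25·q**2 - 4, which is a difference of two squares.

5·(5·q + 2)·(5·q - 2)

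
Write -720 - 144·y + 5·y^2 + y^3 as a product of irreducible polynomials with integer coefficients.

(y + 12)·(y + 5)·(y - 12)

Among the possible rational roots, y = 12 is a root, so (y - 12) divides it; the quotient is y^2 + 17·y + 60.
The remaining quadratic factors as (y + 5)(y + 12).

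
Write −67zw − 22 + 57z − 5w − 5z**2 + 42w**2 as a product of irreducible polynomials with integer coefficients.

−(5z − 3w − 2)(z + 14w − 11)

Group: −5z(z + 14w − 11) + (3w + 2)(z + 14w − 11); both groups contain (z + 14w − 11).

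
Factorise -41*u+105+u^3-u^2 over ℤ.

(u+7)*(u-3)*(u-5)

Trying the rational-root candidates, u = 5 is a root, so (u-5) is a factor; dividing leaves u^2+4*u-21.
The remaining quadratic factors as (u+7)(u-3).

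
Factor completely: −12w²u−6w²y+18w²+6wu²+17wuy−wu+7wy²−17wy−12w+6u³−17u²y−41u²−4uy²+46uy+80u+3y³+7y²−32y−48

Group: 2u(−6w²+3wu+7wy+4w+3u²−10uy−16u+3y²+16y+16) + (y−3)(−6w²+3wu+7wy+4w+3u²−10uy−16u+3y²+16y+16); both groups contain (−6w²+3wu+7wy+4w+3u²−10uy−16u+3y²+16y+16), so (2u+y−3) is a factor with cofactor −6w²+3wu+7wy+4w+3u²−10uy−16u+3y²+16y+16.
The cofactor groups again: −6w²+3wu+7wy+4w+3u²−10uy−16u+3y²+16y+16 = −3w(2w+u−3y−4) + (3u−y−4)(2w+u−3y−4); both groups contain (2w+u−3y−4), giving −(3w−3u+y+4)(2w+u−3y−4).

−(3w−3u+y+4)(2u+y−3)(2w+u−3y−4)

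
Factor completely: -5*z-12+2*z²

Need a pair with product 2·(-12) = -24 and sum -5: that's -8 and 3.
Split the middle term: 2*z²-8*z + 3*z-12 = 2*z*(z-4) + 3*(z-4).

(2*z+3)*(z-4)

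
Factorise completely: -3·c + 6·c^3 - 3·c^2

3·c·(2·c + 1)·(c - 1)

Pull out the common factor 3·c, then factor the remaining trinomial.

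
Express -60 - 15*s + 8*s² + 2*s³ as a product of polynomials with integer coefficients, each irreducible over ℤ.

(s + 4)*(2*s² - 15)

Group as (2*s³ - 15*s) + (8*s² - 60) = s*(2*s² - 15) + 4*(2*s² - 15).
Both groups share the factor (2*s² - 15).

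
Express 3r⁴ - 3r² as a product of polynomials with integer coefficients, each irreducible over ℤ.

3r²(r + 1)(r - 1)

Pull out the common factor 3r²; r² - 1 is a difference of squares.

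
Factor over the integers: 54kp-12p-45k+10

Group as (54kp-45k) + (-12p+10) = 9k(6p-5) - 2(6p-5).
Both groups share the factor (6p-5).

(6p-5)(9k-2)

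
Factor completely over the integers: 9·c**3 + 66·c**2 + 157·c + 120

Trying the rational-root candidates, c = −8/3 is a root, giving the factor (3·c + 8) and quotient 3·c**2 + 14·c + 15.
The remaining quadratic factors as (3·c + 5)(c + 3).

(3·c + 5)·(3·c + 8)·(c + 3)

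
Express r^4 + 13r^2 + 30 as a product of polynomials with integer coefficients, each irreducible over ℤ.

Substitute u = r^2 to get a quadratic in u, then factor.
r^2 + 10 is irreducible over ℤ (always positive, so no real roots).
r^2 + 3 is irreducible over ℤ (always positive, so no real roots).

(r^2 + 10)(r^2 + 3)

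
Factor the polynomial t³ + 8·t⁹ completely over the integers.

Every term has a factor of t³; factoring it out leaves 8·t⁶ + 1.
Recognize a sum of cubes with the parts 1 and 2·t².

t³·(2·t² + 1)·(4·t⁴ - 2·t² + 1)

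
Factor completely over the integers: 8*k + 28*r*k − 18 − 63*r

Group as (28*r*k − 63*r) + (8*k − 18) = 7*r*(4*k − 9) + 2*(4*k − 9).
Both groups share the factor (4*k − 9).

(4*k − 9)*(7*r + 2)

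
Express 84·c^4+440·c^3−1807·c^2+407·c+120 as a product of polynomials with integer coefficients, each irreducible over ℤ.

Trying the rational-root candidates, c = −8 is a root, giving the factor (c+8) and quotient 84·c^3−232·c^2+49·c+15.
Then c = 5/2 is a root, so (2·c−5) is a factor; dividing leaves 42·c^2−11·c−3.
The remaining quadratic factors as (6·c+1)(7·c−3).

(2·c−5)·(6·c+1)·(7·c−3)·(c+8)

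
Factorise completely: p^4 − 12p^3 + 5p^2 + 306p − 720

Among the possible rational roots, p = 3 is a root, giving the factor (p − 3) and quotient p^3 − 9p^2 − 22p + 240.
Continuing, p = −5 is a root, so (p + 5) is a factor; dividing leaves p^2 − 14p + 48.
The remaining quadratic factors as (p − 6)(p − 8).

(p + 5)(p − 3)(p − 6)(p − 8)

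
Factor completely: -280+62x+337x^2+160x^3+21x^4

Testing divisors of the constant over divisors of the leading coefficient, x = -4 is a root, so (x+4) is a factor; dividing leaves 21x^3+76x^2+33x-70.
Then x = -2 is a root, so (x+2) is a factor; dividing leaves 21x^2+34x-35.
The remaining quadratic factors as (3x+7)(7x-5).

(3x+7)(7x-5)(x+2)(x+4)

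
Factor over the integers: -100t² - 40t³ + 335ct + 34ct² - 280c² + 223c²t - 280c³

-(5c + 2t + 5)(7c - 4t)(8c - 5t)

Group: 8c(-35c² + 6ct - 35c + 8t² + 20t) - 5t(-35c² + 6ct - 35c + 8t² + 20t); both groups contain (-35c² + 6ct - 35c + 8t² + 20t), so (8c - 5t) is a factor with cofactor -35c² + 6ct - 35c + 8t² + 20t.
The cofactor groups again: -35c² + 6ct - 35c + 8t² + 20t = -5c(7c - 4t) + (-2t - 5)(7c - 4t); both groups contain (7c - 4t), giving -(5c + 2t + 5)(7c - 4t).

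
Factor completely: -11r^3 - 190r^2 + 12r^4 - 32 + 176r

Trying the rational-root candidates, r = 2/3 is a root, giving the factor (3r - 2) and quotient 4r^3 - r^2 - 64r + 16.
Next, r = 1/4 is a root, giving the factor (4r - 1) and quotient r^2 - 16.
The remaining quadratic factors as (r + 4)(r - 4).

(3r - 2)(4r - 1)(r + 4)(r - 4)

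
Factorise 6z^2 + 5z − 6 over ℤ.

Need a pair with product 6·(−6) = −36 and sum 5: that's 9 and −4.
Split the middle term: 6z^2 + 9z − 4z − 6 = 3z(2z + 3) − 2(2z + 3).

(2z + 3)(3z − 2)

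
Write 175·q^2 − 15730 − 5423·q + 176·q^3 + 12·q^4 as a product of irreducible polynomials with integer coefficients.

(2·q + 13)·(2·q − 11)·(3·q + 11)·(q + 10)

Trying the rational-root candidates, q = 11/2 is a root, so (2·q − 11) is a factor; dividing leaves 6·q^3 + 121·q^2 + 753·q + 1430.
Continuing, q = −10 is a root, so (q + 10) divides it; the quotient is 6·q^2 + 61·q + 143.
The remaining quadratic factors as (2·q + 13)(3·q + 11).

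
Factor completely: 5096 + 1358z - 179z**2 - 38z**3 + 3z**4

(3z + 13)(z + 4)(z - 14)(z - 7)

By the rational root theorem, z = 7 is a root, giving the factor (z - 7) and quotient 3z**3 - 17z**2 - 298z - 728.
Continuing, z = -13/3 is a root, so (3z + 13) is a factor; dividing leaves z**2 - 10z - 56.
The remaining quadratic factors as (z + 4)(z - 14).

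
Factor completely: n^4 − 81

(n + 3)·(n − 3)·(n^2 + 9)

Difference of squares twice: with A = n and B = 3, A⁴ − B⁴ = (A² − B²)(A² + B²), and A² − B² factors again.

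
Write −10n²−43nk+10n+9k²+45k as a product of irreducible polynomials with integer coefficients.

Group: −2n(5n−k−5) − 9k(5n−k−5); both groups contain (5n−k−5).

−(5n−k−5)(2n+9k)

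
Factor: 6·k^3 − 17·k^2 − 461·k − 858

(6·k + 13)·(k + 6)·(k − 11)

Trying the rational-root candidates, k = −6 is a root, so (k + 6) divides it; the quotient is 6·k^2 − 53·k − 143.
The remaining quadratic factors as (6·k + 13)(k − 11).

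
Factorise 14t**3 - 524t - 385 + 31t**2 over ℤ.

Trying the rational-root candidates, t = -7 is a root, so (t + 7) divides it; the quotient is 14t**2 - 67t - 55.
The remaining quadratic factors as (2t - 11)(7t + 5).

(2t - 11)(7t + 5)(t + 7)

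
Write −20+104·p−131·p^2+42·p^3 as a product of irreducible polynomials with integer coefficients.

(6·p−5)·(7·p−2)·(p−2)

By the rational root theorem, p = 2/7 is a root, so (7·p−2) divides it; the quotient is 6·p^2−17·p+10.
The remaining quadratic factors as (6·p−5)(p−2).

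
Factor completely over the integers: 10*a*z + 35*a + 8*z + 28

(2*z + 7)*(5*a + 4)

Group as (10*a*z + 35*a) + (8*z + 28) = 5*a*(2*z + 7) + 4*(2*z + 7).
Both groups share the factor (2*z + 7).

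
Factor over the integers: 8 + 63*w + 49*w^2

Need a pair with product 49·8 = 392 and sum 63: that's 56 and 7.
Split the middle term: 49*w^2 + 56*w + 7*w + 8 = 7*w*(7*w + 8) + (7*w + 8).

(7*w + 1)*(7*w + 8)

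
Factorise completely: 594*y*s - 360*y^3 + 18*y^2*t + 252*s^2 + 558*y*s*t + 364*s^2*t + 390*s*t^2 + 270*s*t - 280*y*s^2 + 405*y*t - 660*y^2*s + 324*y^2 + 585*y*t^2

Group: 10*y*(-36*y^2 - 66*y*s - 45*y*t - 28*s^2 - 30*s*t) + (-13*t - 9)*(-36*y^2 - 66*y*s - 45*y*t - 28*s^2 - 30*s*t); both groups contain (-36*y^2 - 66*y*s - 45*y*t - 28*s^2 - 30*s*t), so (10*y - 13*t - 9) is a factor with cofactor -36*y^2 - 66*y*s - 45*y*t - 28*s^2 - 30*s*t.
The cofactor groups again: -36*y^2 - 66*y*s - 45*y*t - 28*s^2 - 30*s*t = -12*y*(3*y + 2*s) + (-14*s - 15*t)*(3*y + 2*s); both groups contain (3*y + 2*s), giving -(12*y + 14*s + 15*t)*(3*y + 2*s).

-(10*y - 13*t - 9)*(12*y + 14*s + 15*t)*(3*y + 2*s)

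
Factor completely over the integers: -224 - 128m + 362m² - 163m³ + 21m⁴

(3m - 7)(7m + 4)(m - 2)(m - 4)

By the rational root theorem, m = 2 is a root, so (m - 2) divides it; the quotient is 21m³ - 121m² + 120m + 112.
Next, m = -4/7 is a root, so (7m + 4) is a factor; dividing leaves 3m² - 19m + 28.
The remaining quadratic factors as (3m - 7)(m - 4).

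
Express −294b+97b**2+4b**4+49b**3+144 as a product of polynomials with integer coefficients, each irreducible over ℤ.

Testing divisors of the constant over divisors of the leading coefficient, b = −6 is a root, so (b+6) is a factor; dividing leaves 4b**3+25b**2−53b+24.
Next, b = 3/4 is a root, so (4b−3) divides it; the quotient is b**2+7b−8.
The remaining quadratic factors as (b+8)(b−1).

(4b−3)(b+6)(b+8)(b−1)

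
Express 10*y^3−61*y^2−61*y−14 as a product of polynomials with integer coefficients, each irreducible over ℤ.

By the rational root theorem, y = −1/2 is a root, so (2*y+1) divides it; the quotient is 5*y^2−33*y−14.
The remaining quadratic factors as (5*y+2)(y−7).

(2*y+1)*(5*y+2)*(y−7)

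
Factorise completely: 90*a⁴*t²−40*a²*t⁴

10*a²*t²*(3*a+2*t)*(3*a−2*t)

Pull out the common factor 10*a²*t²; 9*a²−4*t² is a difference of squares.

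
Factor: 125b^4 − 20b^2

5b^2(5b + 2)(5b − 2)

Pull out the common factor 5b^2; 25b^2 − 4 is a difference of squares.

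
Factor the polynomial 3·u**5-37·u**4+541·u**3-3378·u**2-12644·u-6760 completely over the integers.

(3·u+2)·(u+2)·(u-10)·(u**2-5·u+169)

By the rational root theorem, u = -2/3 is a root, so (3·u+2) is a factor; dividing leaves u**4-13·u**3+189·u**2-1252·u-3380.
Then u = -2 is a root, so (u+2) is a factor; dividing leaves u**3-15·u**2+219·u-1690.
Next, u = 10 is a root, giving the factor (u-10) and quotient u**2-5·u+169.
The quadratic u**2-5·u+169 has discriminant -651 < 0 and is irreducible over ℤ.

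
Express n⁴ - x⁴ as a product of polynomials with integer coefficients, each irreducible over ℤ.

(n + x)(n - x)(n² + x²)

Difference of squares twice: with A = n and B = x, A⁴ − B⁴ = (A² − B²)(A² + B²), and A² − B² factors again.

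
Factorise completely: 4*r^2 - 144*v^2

Factor out 4, leaving r^2 - 36*v^2, which is a difference of two squares.

4*(r + 6*v)*(r - 6*v)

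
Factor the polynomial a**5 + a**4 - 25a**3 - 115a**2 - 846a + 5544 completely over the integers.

Trying the rational-root candidates, a = 6 is a root, giving the factor (a - 6) and quotient a**4 + 7a**3 + 17a**2 - 13a - 924.
Then a = 4 is a root, so (a - 4) is a factor; dividing leaves a**3 + 11a**2 + 61a + 231.
Next, a = -7 is a root, so (a + 7) divides it; the quotient is a**2 + 4a + 33.
The quadratic a**2 + 4a + 33 has discriminant -116 < 0 and is irreducible over ℤ.

(a + 7)(a - 4)(a - 6)(a**2 + 4a + 33)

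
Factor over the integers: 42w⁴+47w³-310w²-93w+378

Among the possible rational roots, w = 7/6 is a root, so (6w-7) divides it; the quotient is 7w³+16w²-33w-54.
Next, w = -9/7 is a root, so (7w+9) is a factor; dividing leaves w²+w-6.
The remaining quadratic factors as (w-2)(w+3).

(6w-7)(7w+9)(w+3)(w-2)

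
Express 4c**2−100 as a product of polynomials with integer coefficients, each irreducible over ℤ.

4(c+5)(c−5)

Factor out 4, leaving c**2−25, which is a difference of two squares.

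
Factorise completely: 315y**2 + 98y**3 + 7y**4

7y**2(y + 5)(y + 9)

Pull out the common factor 7y**2, then factor the remaining trinomial.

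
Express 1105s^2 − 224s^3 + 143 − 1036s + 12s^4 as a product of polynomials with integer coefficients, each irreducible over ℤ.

(2s − 13)(6s − 1)(s − 1)(s − 11)

By the rational root theorem, s = 1 is a root, so (s − 1) is a factor; dividing leaves 12s^3 − 212s^2 + 893s − 143.
Continuing, s = 11 is a root, so (s − 11) is a factor; dividing leaves 12s^2 − 80s + 13.
The remaining quadratic factors as (6s − 1)(2s − 13).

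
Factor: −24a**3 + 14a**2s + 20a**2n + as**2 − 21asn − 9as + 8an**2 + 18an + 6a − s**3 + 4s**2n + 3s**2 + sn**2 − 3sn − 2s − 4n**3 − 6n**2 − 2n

Group: 3a(−8a**2 + 2as + 4an + s**2 − 5sn − 3s + 4n**2 + 6n + 2) + (−s − n)(−8a**2 + 2as + 4an + s**2 − 5sn − 3s + 4n**2 + 6n + 2); both groups contain (−8a**2 + 2as + 4an + s**2 − 5sn − 3s + 4n**2 + 6n + 2), so (3a − s − n) is a factor with cofactor −8a**2 + 2as + 4an + s**2 − 5sn − 3s + 4n**2 + 6n + 2.
The cofactor groups again: −8a**2 + 2as + 4an + s**2 − 5sn − 3s + 4n**2 + 6n + 2 = −2a(4a + s − 4n − 2) + (s − n − 1)(4a + s − 4n − 2); both groups contain (4a + s − 4n − 2), giving −(2a − s + n + 1)(4a + s − 4n − 2).

−(2a − s + n + 1)(3a − s − n)(4a + s − 4n − 2)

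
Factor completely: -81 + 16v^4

Difference of squares twice: with A = 2v and B = 3, A⁴ − B⁴ = (A² − B²)(A² + B²), and A² − B² factors again.

(2v + 3)(2v - 3)(4v^2 + 9)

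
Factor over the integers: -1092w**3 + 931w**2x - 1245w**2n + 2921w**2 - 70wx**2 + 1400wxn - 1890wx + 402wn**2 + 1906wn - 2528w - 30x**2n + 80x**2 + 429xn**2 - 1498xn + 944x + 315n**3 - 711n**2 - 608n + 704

-(13w - 10x - 7n - 8)(12w - x + 15n - 11)(7w + 3n - 8)

Group: 7w(-156w**2 + 133wx - 111wn + 239w - 10x**2 + 143xn - 118x + 105n**2 + 43n - 88) + (3n - 8)(-156w**2 + 133wx - 111wn + 239w - 10x**2 + 143xn - 118x + 105n**2 + 43n - 88); both groups contain (-156w**2 + 133wx - 111wn + 239w - 10x**2 + 143xn - 118x + 105n**2 + 43n - 88), so (7w + 3n - 8) is a factor with cofactor -156w**2 + 133wx - 111wn + 239w - 10x**2 + 143xn - 118x + 105n**2 + 43n - 88.
The cofactor groups again: -156w**2 + 133wx - 111wn + 239w - 10x**2 + 143xn - 118x + 105n**2 + 43n - 88 = -12w(13w - 10x - 7n - 8) + (x - 15n + 11)(13w - 10x - 7n - 8); both groups contain (13w - 10x - 7n - 8), giving -(12w - x + 15n - 11)(13w - 10x - 7n - 8).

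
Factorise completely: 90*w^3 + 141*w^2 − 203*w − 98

By the rational root theorem, w = −2/5 is a root, giving the factor (5*w + 2) and quotient 18*w^2 + 21*w − 49.
The remaining quadratic factors as (3*w + 7)(6*w − 7).

(3*w + 7)*(5*w + 2)*(6*w − 7)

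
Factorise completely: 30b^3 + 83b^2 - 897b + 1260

(2b + 15)(3b - 7)(5b - 12)

Trying the rational-root candidates, b = 12/5 is a root, so (5b - 12) divides it; the quotient is 6b^2 + 31b - 105.
The remaining quadratic factors as (2b + 15)(3b - 7).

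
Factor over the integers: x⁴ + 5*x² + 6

(x² + 2)*(x² + 3)

Substitute u = x² to get a quadratic in u, then factor.
x² + 2 is irreducible over ℤ (always positive, so no real roots).
x² + 3 is irreducible over ℤ (always positive, so no real roots).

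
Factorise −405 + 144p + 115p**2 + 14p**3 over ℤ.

(2p + 9)(7p − 9)(p + 5)

Among the possible rational roots, p = 9/7 is a root, giving the factor (7p − 9) and quotient 2p**2 + 19p + 45.
The remaining quadratic factors as (p + 5)(2p + 9).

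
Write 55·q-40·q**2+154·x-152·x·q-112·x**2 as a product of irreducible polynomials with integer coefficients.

Group: -14·x·(8·x+8·q-11) - 5·q·(8·x+8·q-11); both groups contain (8·x+8·q-11).

-(14·x+5·q)·(8·x+8·q-11)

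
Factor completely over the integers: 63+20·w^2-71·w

(4·w-7)·(5·w-9)

Need a pair with product 20·63 = 1260 and sum -71: that's -35 and -36.
Split the middle term: 20·w^2-35·w - 36·w+63 = 5·w·(4·w-7) - 9·(4·w-7).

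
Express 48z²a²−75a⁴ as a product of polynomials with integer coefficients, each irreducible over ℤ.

Factor out 3a², leaving 16z²−25a², which is a difference of two squares.

3a²(4z−5a)(4z+5a)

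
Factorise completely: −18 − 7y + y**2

Two integers with product −18 and sum −7 are 2 and −9.

(y + 2)(y − 9)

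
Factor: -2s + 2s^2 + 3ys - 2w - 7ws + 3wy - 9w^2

Group: -9w(w + s) + (3y + 2s - 2)(w + s); both groups contain (w + s).

-(9w - 3y - 2s + 2)(w + s)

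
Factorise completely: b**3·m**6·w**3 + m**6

Every term has a factor of m**6; factoring it out leaves b**3·w**3 + 1.
Recognize a sum of cubes with the parts 1 and b·w.

m**6·(b·w + 1)·(b**2·w**2 - b·w + 1)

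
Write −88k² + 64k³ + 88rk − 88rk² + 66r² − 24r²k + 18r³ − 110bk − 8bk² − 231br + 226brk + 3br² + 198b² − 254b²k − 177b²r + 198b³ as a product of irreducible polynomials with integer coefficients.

Group: 2b(99b² − 39br − 28bk + 99b − 18r² + 60rk − 66r − 32k² + 44k) + (−r − 2k)(99b² − 39br − 28bk + 99b − 18r² + 60rk − 66r − 32k² + 44k); both groups contain (99b² − 39br − 28bk + 99b − 18r² + 60rk − 66r − 32k² + 44k), so (2b − r − 2k) is a factor with cofactor 99b² − 39br − 28bk + 99b − 18r² + 60rk − 66r − 32k² + 44k.
The cofactor groups again: 99b² − 39br − 28bk + 99b − 18r² + 60rk − 66r − 32k² + 44k = 9b(11b + 3r − 8k + 11) + (−6r + 4k)(11b + 3r − 8k + 11); both groups contain (11b + 3r − 8k + 11), giving (9b − 6r + 4k)(11b + 3r − 8k + 11).

(11b + 3r − 8k + 11)(2b − r − 2k)(9b − 6r + 4k)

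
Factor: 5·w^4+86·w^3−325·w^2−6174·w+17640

(5·w−14)·(w+12)·(w+15)·(w−7)

By the rational root theorem, w = −15 is a root, so (w+15) is a factor; dividing leaves 5·w^3+11·w^2−490·w+1176.
Next, w = 14/5 is a root, giving the factor (5·w−14) and quotient w^2+5·w−84.
The remaining quadratic factors as (w−7)(w+12).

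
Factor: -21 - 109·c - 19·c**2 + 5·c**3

Trying the rational-root candidates, c = -3 is a root, so (c + 3) divides it; the quotient is 5·c**2 - 34·c - 7.
The remaining quadratic factors as (c - 7)(5·c + 1).

(5·c + 1)·(c + 3)·(c - 7)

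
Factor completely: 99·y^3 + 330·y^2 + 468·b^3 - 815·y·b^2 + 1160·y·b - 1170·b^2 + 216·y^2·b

Group: 11·y·(9·y^2 + 27·y·b + 30·y - 52·b^2 + 130·b) - 9·b·(9·y^2 + 27·y·b + 30·y - 52·b^2 + 130·b); both groups contain (9·y^2 + 27·y·b + 30·y - 52·b^2 + 130·b), so (11·y - 9·b) is a factor with cofactor 9·y^2 + 27·y·b + 30·y - 52·b^2 + 130·b.
The cofactor groups again: 9·y^2 + 27·y·b + 30·y - 52·b^2 + 130·b = 3·y·(3·y + 13·b) + (-4·b + 10)·(3·y + 13·b); both groups contain (3·y + 13·b), giving (3·y - 4·b + 10)·(3·y + 13·b).

(3·y - 4·b + 10)·(11·y - 9·b)·(3·y + 13·b)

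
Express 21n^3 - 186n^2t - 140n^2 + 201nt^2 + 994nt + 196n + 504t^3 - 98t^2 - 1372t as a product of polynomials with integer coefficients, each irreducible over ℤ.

Group: 3n(7n^2 - 41nt - 14n - 56t^2 + 98t) + (-9t - 14)(7n^2 - 41nt - 14n - 56t^2 + 98t); both groups contain (7n^2 - 41nt - 14n - 56t^2 + 98t), so (3n - 9t - 14) is a factor with cofactor 7n^2 - 41nt - 14n - 56t^2 + 98t.
The cofactor groups again: 7n^2 - 41nt - 14n - 56t^2 + 98t = n(7n + 8t - 14) - 7t(7n + 8t - 14); both groups contain (7n + 8t - 14), giving (n - 7t)(7n + 8t - 14).

(3n - 9t - 14)(7n + 8t - 14)(n - 7t)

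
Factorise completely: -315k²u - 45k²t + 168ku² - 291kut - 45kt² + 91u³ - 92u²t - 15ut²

Group: 3k(-105ku - 15kt + 91u² - 92ut - 15t²) + u(-105ku - 15kt + 91u² - 92ut - 15t²); both groups contain (-105ku - 15kt + 91u² - 92ut - 15t²), so (3k + u) is a factor with cofactor -105ku - 15kt + 91u² - 92ut - 15t².
The cofactor groups again: -105ku - 15kt + 91u² - 92ut - 15t² = -15k(7u + t) + (13u - 15t)(7u + t); both groups contain (7u + t), giving -(15k - 13u + 15t)(7u + t).

-(15k - 13u + 15t)(3k + u)(7u + t)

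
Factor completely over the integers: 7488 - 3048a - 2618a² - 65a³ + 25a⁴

(5a + 13)(5a - 6)(a + 8)(a - 12)

Trying the rational-root candidates, a = -13/5 is a root, so (5a + 13) divides it; the quotient is 5a³ - 26a² - 456a + 576.
Next, a = -8 is a root, so (a + 8) is a factor; dividing leaves 5a² - 66a + 72.
The remaining quadratic factors as (a - 12)(5a - 6).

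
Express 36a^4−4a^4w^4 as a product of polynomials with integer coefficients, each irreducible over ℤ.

Every term has a factor of 4a^4; factoring it out leaves −w^4+9.
Recognize a difference of squares with the parts 3 and w^2.

−4a^4(w^2+3)(w^2−3)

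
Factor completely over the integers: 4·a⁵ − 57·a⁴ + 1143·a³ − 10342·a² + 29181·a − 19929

Among the possible rational roots, a = 13/4 is a root, so (4·a − 13) is a factor; dividing leaves a⁴ − 11·a³ + 250·a² − 1773·a + 1533.
Next, a = 1 is a root, so (a − 1) divides it; the quotient is a³ − 10·a² + 240·a − 1533.
Next, a = 7 is a root, so (a − 7) is a factor; dividing leaves a² − 3·a + 219.
The quadratic a² − 3·a + 219 has discriminant −867 < 0 and is irreducible over ℤ.

(4·a − 13)·(a − 1)·(a − 7)·(a² − 3·a + 219)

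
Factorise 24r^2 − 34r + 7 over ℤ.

(4r − 1)(6r − 7)

Need a pair with product 24·7 = 168 and sum −34: that's −6 and −28.
Split the middle term: 24r^2 − 6r − 28r + 7 = 6r(4r − 1) − 7(4r − 1).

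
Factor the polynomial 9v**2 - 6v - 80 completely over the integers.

(3v + 8)(3v - 10)

Need a pair with product 9·(-80) = -720 and sum -6: that's -30 and 24.
Split the middle term: 9v**2 - 30v + 24v - 80 = 3v(3v - 10) + 8(3v - 10).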